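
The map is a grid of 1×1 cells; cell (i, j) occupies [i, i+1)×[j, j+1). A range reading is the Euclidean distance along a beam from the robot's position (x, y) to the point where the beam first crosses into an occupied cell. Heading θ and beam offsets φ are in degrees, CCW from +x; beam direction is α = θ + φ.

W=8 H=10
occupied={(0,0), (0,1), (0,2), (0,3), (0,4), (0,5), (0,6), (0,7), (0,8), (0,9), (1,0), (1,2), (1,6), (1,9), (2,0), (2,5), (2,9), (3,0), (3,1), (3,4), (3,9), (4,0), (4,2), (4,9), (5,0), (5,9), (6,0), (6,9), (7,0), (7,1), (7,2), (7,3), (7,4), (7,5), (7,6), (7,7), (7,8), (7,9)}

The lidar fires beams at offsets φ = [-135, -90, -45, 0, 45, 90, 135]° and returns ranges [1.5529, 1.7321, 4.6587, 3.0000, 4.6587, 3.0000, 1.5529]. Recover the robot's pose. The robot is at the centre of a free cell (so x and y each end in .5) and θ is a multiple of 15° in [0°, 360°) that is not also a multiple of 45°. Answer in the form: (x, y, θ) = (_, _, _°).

(x, y, θ) = (5.5, 7.5, 210°)

The pose lattice has 42·16 = 672 candidates. Test each by forward raycasting.
  (4.5, 1.5, 195°): beam 1 = 0.5774 ≠ 1.5529 ✗
  (3.5, 2.5, 300°): beam 2 = 2.8868 ≠ 1.7321 ✗
  (1.5, 5.5, 240°): beam 1 = 0.5176 ≠ 1.5529 ✗
  (2.5, 6.5, 165°): beam 1 = 5.0000 ≠ 1.5529 ✗
  …
  (5.5, 7.5, 210°): r_1=1.5529, r_2=1.7321, r_3=4.6587, r_4=3.0000, r_5=4.6587, r_6=3.0000, r_7=1.5529 — all match ✓
Unique over the lattice → pose = (5.5, 7.5, 210°).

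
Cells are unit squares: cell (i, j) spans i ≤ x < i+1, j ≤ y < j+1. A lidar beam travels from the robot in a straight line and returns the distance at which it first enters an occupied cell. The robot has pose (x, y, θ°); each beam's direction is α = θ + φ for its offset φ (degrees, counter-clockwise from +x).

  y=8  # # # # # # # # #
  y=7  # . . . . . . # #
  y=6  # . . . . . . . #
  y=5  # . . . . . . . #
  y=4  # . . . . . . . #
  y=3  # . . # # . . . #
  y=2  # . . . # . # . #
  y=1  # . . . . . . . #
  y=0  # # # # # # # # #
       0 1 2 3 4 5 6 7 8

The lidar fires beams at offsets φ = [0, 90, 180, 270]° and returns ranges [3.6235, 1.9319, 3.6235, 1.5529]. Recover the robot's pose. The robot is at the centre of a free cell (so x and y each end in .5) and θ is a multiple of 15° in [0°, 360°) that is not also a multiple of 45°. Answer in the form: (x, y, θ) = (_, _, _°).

(x, y, θ) = (2.5, 4.5, 255°)

Enumerate (i+0.5, j+0.5, θ) over the 44 free cells and 16 admissible headings. For each, cast all 4 beams and compare to the given ranges.
  (1.5, 7.5, 240°): beam 1 = 1.0000 ≠ 3.6235 ✗
  (5.5, 6.5, 330°): beam 1 = 2.8868 ≠ 3.6235 ✗
  (3.5, 5.5, 285°): beam 1 = 1.5529 ≠ 3.6235 ✗
  (7.5, 6.5, 195°): beam 1 = 6.7293 ≠ 3.6235 ✗
  (4.5, 6.5, 330°): beam 1 = 4.0415 ≠ 3.6235 ✗
  …
  (2.5, 4.5, 255°): r_1=3.6235, r_2=1.9319, r_3=3.6235, r_4=1.5529 — all match ✓
No second candidate reproduces the full scan.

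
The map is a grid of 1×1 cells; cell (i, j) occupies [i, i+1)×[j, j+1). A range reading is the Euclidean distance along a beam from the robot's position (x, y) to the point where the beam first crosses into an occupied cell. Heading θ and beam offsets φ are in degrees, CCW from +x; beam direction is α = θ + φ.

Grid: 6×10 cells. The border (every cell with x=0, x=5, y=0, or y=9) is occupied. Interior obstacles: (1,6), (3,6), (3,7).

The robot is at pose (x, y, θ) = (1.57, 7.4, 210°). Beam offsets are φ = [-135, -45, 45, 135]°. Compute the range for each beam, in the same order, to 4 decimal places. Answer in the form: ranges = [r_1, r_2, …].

ranges = [1.6564, 0.5901, 0.4141, 1.4804]

beam 1: φ=-135°, α=75°
  direction (0.2588, 0.9659); cell (1,7); t to first gridline: x 1.6614, y 0.6212 (then +3.8637 / +1.0353)
    (1,8) via y @ 0.6212
    (1,9) via y @ 1.6564  # hit
  → r_1 = 1.6564
beam 2: φ=-45°, α=165°
  direction (-0.9659, 0.2588); cell (1,7); t to first gridline: x 0.5901, y 2.3182 (then +1.0353 / +3.8637)
    (0,7) via x @ 0.5901  # hit
  → r_2 = 0.5901
beam 3: φ=45°, α=255°
  direction (-0.2588, -0.9659); cell (1,7); t to first gridline: x 2.2023, y 0.4141 (then +3.8637 / +1.0353)
    (1,6) via y @ 0.4141  # hit
  → r_3 = 0.4141
beam 4: φ=135°, α=345°
  direction (0.9659, -0.2588); cell (1,7); t to first gridline: x 0.4452, y 1.5455 (then +1.0353 / +3.8637)
    (2,7) via x @ 0.4452
    (3,7) via x @ 1.4804  # hit
  → r_4 = 1.4804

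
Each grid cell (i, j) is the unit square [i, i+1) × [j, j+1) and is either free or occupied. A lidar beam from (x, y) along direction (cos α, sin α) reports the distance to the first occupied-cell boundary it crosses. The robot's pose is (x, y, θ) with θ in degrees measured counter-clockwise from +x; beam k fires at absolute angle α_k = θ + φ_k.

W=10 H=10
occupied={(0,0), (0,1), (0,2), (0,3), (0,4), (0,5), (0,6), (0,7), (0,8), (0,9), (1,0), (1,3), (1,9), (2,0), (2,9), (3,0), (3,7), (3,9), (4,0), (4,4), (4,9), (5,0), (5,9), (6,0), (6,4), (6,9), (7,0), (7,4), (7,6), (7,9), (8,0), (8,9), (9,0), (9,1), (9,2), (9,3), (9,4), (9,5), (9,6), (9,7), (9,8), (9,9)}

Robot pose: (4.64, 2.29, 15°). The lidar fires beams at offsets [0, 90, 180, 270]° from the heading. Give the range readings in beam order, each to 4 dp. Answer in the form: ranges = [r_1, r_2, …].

beam 1: φ=0°, α=15°
  cosα=0.9659 sinα=0.2588 | (4,2) | tMaxX 0.3727 tMaxY 2.7432 | tΔX 1.0353 tΔY 3.8637
    t=0.3727 [x] (5,2)
    t=1.4080 [x] (6,2)
    t=2.4433 [x] (7,2)
    t=2.7432 [y] (7,3)
    t=3.4785 [x] (8,3)
    t=4.5138 [x] (9,3) — stop
  → r_1 = 4.5138
beam 2: φ=90°, α=105°
  cosα=-0.2588 sinα=0.9659 | (4,2) | tMaxX 2.4728 tMaxY 0.7350 | tΔX 3.8637 tΔY 1.0353
    t=0.7350 [y] (4,3)
    t=1.7703 [y] (4,4) — stop
  → r_2 = 1.7703
beam 3: φ=180°, α=195°
  cosα=-0.9659 sinα=-0.2588 | (4,2) | tMaxX 0.6626 tMaxY 1.1205 | tΔX 1.0353 tΔY 3.8637
    t=0.6626 [x] (3,2)
    t=1.1205 [y] (3,1)
    t=1.6979 [x] (2,1)
    t=2.7331 [x] (1,1)
    t=3.7684 [x] (0,1) — stop
  → r_3 = 3.7684
beam 4: φ=270°, α=285°
  cosα=0.2588 sinα=-0.9659 | (4,2) | tMaxX 1.3909 tMaxY 0.3002 | tΔX 3.8637 tΔY 1.0353
    t=0.3002 [y] (4,1)
    t=1.3355 [y] (4,0) — stop
  → r_4 = 1.3355

ranges = [4.5138, 1.7703, 3.7684, 1.3355]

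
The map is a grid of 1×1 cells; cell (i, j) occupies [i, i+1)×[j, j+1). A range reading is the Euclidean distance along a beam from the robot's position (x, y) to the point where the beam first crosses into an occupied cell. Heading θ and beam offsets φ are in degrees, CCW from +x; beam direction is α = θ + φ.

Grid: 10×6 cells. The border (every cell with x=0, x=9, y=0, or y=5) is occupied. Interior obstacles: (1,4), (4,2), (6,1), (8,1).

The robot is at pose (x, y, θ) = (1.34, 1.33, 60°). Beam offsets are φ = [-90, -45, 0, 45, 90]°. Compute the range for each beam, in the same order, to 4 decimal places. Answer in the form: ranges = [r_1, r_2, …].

ranges = [0.6600, 2.7538, 4.2378, 1.3137, 0.3926]

beam 1: φ=-90°, α=330°
  cosα=0.8660 sinα=-0.5000 | (1,1) | tMaxX 0.7621 tMaxY 0.6600 | tΔX 1.1547 tΔY 2.0000
    t=0.6600 [y] (1,0) — stop
  → r_1 = 0.6600
beam 2: φ=-45°, α=15°
  cosα=0.9659 sinα=0.2588 | (1,1) | tMaxX 0.6833 tMaxY 2.5887 | tΔX 1.0353 tΔY 3.8637
    t=0.6833 [x] (2,1)
    t=1.7186 [x] (3,1)
    t=2.5887 [y] (3,2)
    t=2.7538 [x] (4,2) — stop
  → r_2 = 2.7538
beam 3: φ=0°, α=60°
  cosα=0.5000 sinα=0.8660 | (1,1) | tMaxX 1.3200 tMaxY 0.7736 | tΔX 2.0000 tΔY 1.1547
    t=0.7736 [y] (1,2)
    t=1.3200 [x] (2,2)
    t=1.9283 [y] (2,3)
    t=3.0831 [y] (2,4)
    t=3.3200 [x] (3,4)
    t=4.2378 [y] (3,5) — stop
  → r_3 = 4.2378
beam 4: φ=45°, α=105°
  cosα=-0.2588 sinα=0.9659 | (1,1) | tMaxX 1.3137 tMaxY 0.6936 | tΔX 3.8637 tΔY 1.0353
    t=0.6936 [y] (1,2)
    t=1.3137 [x] (0,2) — stop
  → r_4 = 1.3137
beam 5: φ=90°, α=150°
  cosα=-0.8660 sinα=0.5000 | (1,1) | tMaxX 0.3926 tMaxY 1.3400 | tΔX 1.1547 tΔY 2.0000
    t=0.3926 [x] (0,1) — stop
  → r_5 = 0.3926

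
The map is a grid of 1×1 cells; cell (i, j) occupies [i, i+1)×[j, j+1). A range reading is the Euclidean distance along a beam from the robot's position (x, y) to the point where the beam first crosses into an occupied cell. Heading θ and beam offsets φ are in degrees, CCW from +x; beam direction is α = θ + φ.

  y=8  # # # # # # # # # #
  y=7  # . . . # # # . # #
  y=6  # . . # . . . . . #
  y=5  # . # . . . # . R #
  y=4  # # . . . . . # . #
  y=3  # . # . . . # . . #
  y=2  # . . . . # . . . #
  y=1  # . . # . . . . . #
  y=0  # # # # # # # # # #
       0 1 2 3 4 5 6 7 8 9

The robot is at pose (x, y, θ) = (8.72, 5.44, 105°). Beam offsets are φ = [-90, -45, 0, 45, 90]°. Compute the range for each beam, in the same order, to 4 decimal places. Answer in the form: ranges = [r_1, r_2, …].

ranges = [0.2899, 0.5600, 1.6150, 3.1200, 1.7000]

beam 1: φ=-90°, α=15°
  d=(0.9659,0.2588)  start (8,5)  tX=0.2899 tY=2.1637  stride 1/|dx|=1.0353 1/|dy|=3.8637
    cross x-line → (9,5), t=0.2899 (wall)
  → r_1 = 0.2899
beam 2: φ=-45°, α=60°
  d=(0.5000,0.8660)  start (8,5)  tX=0.5600 tY=0.6466  stride 1/|dx|=2.0000 1/|dy|=1.1547
    cross x-line → (9,5), t=0.5600 (wall)
  → r_2 = 0.5600
beam 3: φ=0°, α=105°
  d=(-0.2588,0.9659)  start (8,5)  tX=2.7819 tY=0.5798  stride 1/|dx|=3.8637 1/|dy|=1.0353
    cross y-line → (8,6), t=0.5798
    cross y-line → (8,7), t=1.6150 (wall)
  → r_3 = 1.6150
beam 4: φ=45°, α=150°
  d=(-0.8660,0.5000)  start (8,5)  tX=0.8314 tY=1.1200  stride 1/|dx|=1.1547 1/|dy|=2.0000
    cross x-line → (7,5), t=0.8314
    cross y-line → (7,6), t=1.1200
    cross x-line → (6,6), t=1.9861
    cross y-line → (6,7), t=3.1200 (wall)
  → r_4 = 3.1200
beam 5: φ=90°, α=195°
  d=(-0.9659,-0.2588)  start (8,5)  tX=0.7454 tY=1.7000  stride 1/|dx|=1.0353 1/|dy|=3.8637
    cross x-line → (7,5), t=0.7454
    cross y-line → (7,4), t=1.7000 (wall)
  → r_5 = 1.7000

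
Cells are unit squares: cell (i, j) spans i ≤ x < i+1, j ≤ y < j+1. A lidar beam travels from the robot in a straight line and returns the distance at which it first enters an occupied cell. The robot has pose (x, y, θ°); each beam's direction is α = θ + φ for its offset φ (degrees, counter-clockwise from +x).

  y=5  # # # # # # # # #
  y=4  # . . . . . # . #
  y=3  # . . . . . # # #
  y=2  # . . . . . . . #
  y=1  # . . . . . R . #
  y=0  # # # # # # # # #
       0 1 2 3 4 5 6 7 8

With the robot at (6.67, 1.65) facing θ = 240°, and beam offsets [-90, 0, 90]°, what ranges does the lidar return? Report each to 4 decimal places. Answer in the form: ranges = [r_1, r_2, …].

ranges = [6.5472, 0.7506, 1.3000]

beam 1: φ=-90°, α=150°
  direction (-0.8660, 0.5000); cell (6,1); t to first gridline: x 0.7736, y 0.7000 (then +1.1547 / +2.0000)
    (6,2) via y @ 0.7000
    (5,2) via x @ 0.7736
    (4,2) via x @ 1.9283
    (4,3) via y @ 2.7000
    (3,3) via x @ 3.0831
    (2,3) via x @ 4.2378
    (2,4) via y @ 4.7000
    (1,4) via x @ 5.3925
    (0,4) via x @ 6.5472  # hit
  → r_1 = 6.5472
beam 2: φ=0°, α=240°
  direction (-0.5000, -0.8660); cell (6,1); t to first gridline: x 1.3400, y 0.7506 (then +2.0000 / +1.1547)
    (6,0) via y @ 0.7506  # hit
  → r_2 = 0.7506
beam 3: φ=90°, α=330°
  direction (0.8660, -0.5000); cell (6,1); t to first gridline: x 0.3811, y 1.3000 (then +1.1547 / +2.0000)
    (7,1) via x @ 0.3811
    (7,0) via y @ 1.3000  # hit
  → r_3 = 1.3000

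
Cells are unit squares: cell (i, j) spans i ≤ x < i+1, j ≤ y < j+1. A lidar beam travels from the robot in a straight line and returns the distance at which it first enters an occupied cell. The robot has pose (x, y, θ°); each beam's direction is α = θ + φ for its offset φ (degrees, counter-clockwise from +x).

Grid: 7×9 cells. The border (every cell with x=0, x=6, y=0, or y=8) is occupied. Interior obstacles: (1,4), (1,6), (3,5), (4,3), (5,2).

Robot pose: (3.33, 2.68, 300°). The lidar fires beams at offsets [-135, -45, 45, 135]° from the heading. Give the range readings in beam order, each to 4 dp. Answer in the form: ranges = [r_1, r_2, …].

ranges = [2.4122, 1.7393, 1.7289, 2.4018]

beam 1: φ=-135°, α=165°
  cosα=-0.9659 sinα=0.2588 | (3,2) | tMaxX 0.3416 tMaxY 1.2364 | tΔX 1.0353 tΔY 3.8637
    t=0.3416 [x] (2,2)
    t=1.2364 [y] (2,3)
    t=1.3769 [x] (1,3)
    t=2.4122 [x] (0,3) — stop
  → r_1 = 2.4122
beam 2: φ=-45°, α=255°
  cosα=-0.2588 sinα=-0.9659 | (3,2) | tMaxX 1.2750 tMaxY 0.7040 | tΔX 3.8637 tΔY 1.0353
    t=0.7040 [y] (3,1)
    t=1.2750 [x] (2,1)
    t=1.7393 [y] (2,0) — stop
  → r_2 = 1.7393
beam 3: φ=45°, α=345°
  cosα=0.9659 sinα=-0.2588 | (3,2) | tMaxX 0.6936 tMaxY 2.6273 | tΔX 1.0353 tΔY 3.8637
    t=0.6936 [x] (4,2)
    t=1.7289 [x] (5,2) — stop
  → r_3 = 1.7289
beam 4: φ=135°, α=75°
  cosα=0.2588 sinα=0.9659 | (3,2) | tMaxX 2.5887 tMaxY 0.3313 | tΔX 3.8637 tΔY 1.0353
    t=0.3313 [y] (3,3)
    t=1.3666 [y] (3,4)
    t=2.4018 [y] (3,5) — stop
  → r_4 = 2.4018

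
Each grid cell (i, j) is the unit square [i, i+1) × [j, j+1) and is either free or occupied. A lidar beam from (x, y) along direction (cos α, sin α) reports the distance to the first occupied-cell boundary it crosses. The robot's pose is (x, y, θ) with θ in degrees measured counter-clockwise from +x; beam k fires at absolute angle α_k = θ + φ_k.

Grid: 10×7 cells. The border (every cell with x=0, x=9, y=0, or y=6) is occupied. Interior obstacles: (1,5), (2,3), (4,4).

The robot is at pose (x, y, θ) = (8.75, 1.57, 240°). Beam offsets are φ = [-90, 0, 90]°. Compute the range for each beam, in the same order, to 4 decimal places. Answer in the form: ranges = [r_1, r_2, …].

beam 1: φ=-90°, α=150°
  d=(-0.8660,0.5000)  start (8,1)  tX=0.8660 tY=0.8600  stride 1/|dx|=1.1547 1/|dy|=2.0000
    cross y-line → (8,2), t=0.8600
    cross x-line → (7,2), t=0.8660
    cross x-line → (6,2), t=2.0207
    cross y-line → (6,3), t=2.8600
    cross x-line → (5,3), t=3.1754
    cross x-line → (4,3), t=4.3301
    cross y-line → (4,4), t=4.8600 (wall)
  → r_1 = 4.8600
beam 2: φ=0°, α=240°
  d=(-0.5000,-0.8660)  start (8,1)  tX=1.5000 tY=0.6582  stride 1/|dx|=2.0000 1/|dy|=1.1547
    cross y-line → (8,0), t=0.6582 (wall)
  → r_2 = 0.6582
beam 3: φ=90°, α=330°
  d=(0.8660,-0.5000)  start (8,1)  tX=0.2887 tY=1.1400  stride 1/|dx|=1.1547 1/|dy|=2.0000
    cross x-line → (9,1), t=0.2887 (wall)
  → r_3 = 0.2887

ranges = [4.8600, 0.6582, 0.2887]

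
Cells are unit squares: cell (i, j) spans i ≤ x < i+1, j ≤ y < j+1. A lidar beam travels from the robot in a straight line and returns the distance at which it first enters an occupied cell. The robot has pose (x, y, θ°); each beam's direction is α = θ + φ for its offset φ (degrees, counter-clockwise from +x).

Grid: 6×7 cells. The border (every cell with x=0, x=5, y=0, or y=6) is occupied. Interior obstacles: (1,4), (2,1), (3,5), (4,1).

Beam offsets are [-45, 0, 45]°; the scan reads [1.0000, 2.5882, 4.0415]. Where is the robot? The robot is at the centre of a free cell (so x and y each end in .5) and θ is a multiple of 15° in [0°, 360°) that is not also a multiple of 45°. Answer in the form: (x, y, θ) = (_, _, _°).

(x, y, θ) = (1.5, 2.5, 345°)

Enumerate (i+0.5, j+0.5, θ) over the 16 free cells and 16 admissible headings. For each, cast all 3 beams and compare to the given ranges.
  (2.5, 5.5, 300°): beam 1 = 4.6587 ≠ 1.0000 ✗
  (2.5, 5.5, 165°): beam 1 = 0.5774 ≠ 1.0000 ✗
  (2.5, 4.5, 150°): beam 1 = 1.5529 ≠ 1.0000 ✗
  (3.5, 2.5, 30°): beam 1 = 1.5529 ≠ 1.0000 ✗
  …
  (1.5, 2.5, 345°): r_1=1.0000, r_2=2.5882, r_3=4.0415 — all match ✓
Only this pose fits every beam.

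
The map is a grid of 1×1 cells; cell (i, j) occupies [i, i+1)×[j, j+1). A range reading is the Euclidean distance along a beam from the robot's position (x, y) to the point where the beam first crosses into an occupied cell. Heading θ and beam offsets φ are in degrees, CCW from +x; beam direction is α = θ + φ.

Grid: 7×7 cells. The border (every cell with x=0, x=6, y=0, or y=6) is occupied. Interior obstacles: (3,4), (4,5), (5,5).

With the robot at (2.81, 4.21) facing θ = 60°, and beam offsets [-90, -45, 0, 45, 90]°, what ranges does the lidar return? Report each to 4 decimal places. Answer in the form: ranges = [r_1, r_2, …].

ranges = [0.2194, 0.1967, 0.3800, 1.8531, 2.0900]

beam 1: φ=-90°, α=330°
  d=(0.8660,-0.5000)  start (2,4)  tX=0.2194 tY=0.4200  stride 1/|dx|=1.1547 1/|dy|=2.0000
    cross x-line → (3,4), t=0.2194 (wall)
  → r_1 = 0.2194
beam 2: φ=-45°, α=15°
  d=(0.9659,0.2588)  start (2,4)  tX=0.1967 tY=3.0523  stride 1/|dx|=1.0353 1/|dy|=3.8637
    cross x-line → (3,4), t=0.1967 (wall)
  → r_2 = 0.1967
beam 3: φ=0°, α=60°
  d=(0.5000,0.8660)  start (2,4)  tX=0.3800 tY=0.9122  stride 1/|dx|=2.0000 1/|dy|=1.1547
    cross x-line → (3,4), t=0.3800 (wall)
  → r_3 = 0.3800
beam 4: φ=45°, α=105°
  d=(-0.2588,0.9659)  start (2,4)  tX=3.1296 tY=0.8179  stride 1/|dx|=3.8637 1/|dy|=1.0353
    cross y-line → (2,5), t=0.8179
    cross y-line → (2,6), t=1.8531 (wall)
  → r_4 = 1.8531
beam 5: φ=90°, α=150°
  d=(-0.8660,0.5000)  start (2,4)  tX=0.9353 tY=1.5800  stride 1/|dx|=1.1547 1/|dy|=2.0000
    cross x-line → (1,4), t=0.9353
    cross y-line → (1,5), t=1.5800
    cross x-line → (0,5), t=2.0900 (wall)
  → r_5 = 2.0900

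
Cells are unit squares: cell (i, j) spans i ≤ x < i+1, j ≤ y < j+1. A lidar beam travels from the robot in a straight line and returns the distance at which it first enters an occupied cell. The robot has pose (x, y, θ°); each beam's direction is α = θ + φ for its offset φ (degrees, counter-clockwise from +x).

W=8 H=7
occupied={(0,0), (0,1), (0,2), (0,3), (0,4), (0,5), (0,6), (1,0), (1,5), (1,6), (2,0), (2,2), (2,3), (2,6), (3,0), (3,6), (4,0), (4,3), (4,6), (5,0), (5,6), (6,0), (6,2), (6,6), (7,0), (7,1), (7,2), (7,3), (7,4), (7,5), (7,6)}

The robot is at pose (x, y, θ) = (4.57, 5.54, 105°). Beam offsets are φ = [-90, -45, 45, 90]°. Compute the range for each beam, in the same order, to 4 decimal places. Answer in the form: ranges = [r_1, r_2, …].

beam 1: φ=-90°, α=15°
  d=(0.9659,0.2588)  start (4,5)  tX=0.4452 tY=1.7773  stride 1/|dx|=1.0353 1/|dy|=3.8637
    cross x-line → (5,5), t=0.4452
    cross x-line → (6,5), t=1.4804
    cross y-line → (6,6), t=1.7773 (wall)
  → r_1 = 1.7773
beam 2: φ=-45°, α=60°
  d=(0.5000,0.8660)  start (4,5)  tX=0.8600 tY=0.5312  stride 1/|dx|=2.0000 1/|dy|=1.1547
    cross y-line → (4,6), t=0.5312 (wall)
  → r_2 = 0.5312
beam 3: φ=45°, α=150°
  d=(-0.8660,0.5000)  start (4,5)  tX=0.6582 tY=0.9200  stride 1/|dx|=1.1547 1/|dy|=2.0000
    cross x-line → (3,5), t=0.6582
    cross y-line → (3,6), t=0.9200 (wall)
  → r_3 = 0.9200
beam 4: φ=90°, α=195°
  d=(-0.9659,-0.2588)  start (4,5)  tX=0.5901 tY=2.0864  stride 1/|dx|=1.0353 1/|dy|=3.8637
    cross x-line → (3,5), t=0.5901
    cross x-line → (2,5), t=1.6254
    cross y-line → (2,4), t=2.0864
    cross x-line → (1,4), t=2.6607
    cross x-line → (0,4), t=3.6959 (wall)
  → r_4 = 3.6959

ranges = [1.7773, 0.5312, 0.9200, 3.6959]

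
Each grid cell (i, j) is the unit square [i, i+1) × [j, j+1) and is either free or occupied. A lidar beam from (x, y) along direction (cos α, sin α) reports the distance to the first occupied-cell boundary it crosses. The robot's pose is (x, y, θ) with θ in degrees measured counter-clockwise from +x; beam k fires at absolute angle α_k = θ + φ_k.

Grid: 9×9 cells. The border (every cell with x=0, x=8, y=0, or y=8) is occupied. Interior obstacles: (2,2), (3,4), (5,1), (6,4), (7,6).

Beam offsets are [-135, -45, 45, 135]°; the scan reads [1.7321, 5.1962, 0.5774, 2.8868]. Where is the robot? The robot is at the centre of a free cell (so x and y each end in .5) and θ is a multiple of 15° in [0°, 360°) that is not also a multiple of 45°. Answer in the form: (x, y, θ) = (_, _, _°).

(x, y, θ) = (5.5, 2.5, 195°)

The pose lattice has 44·16 = 704 candidates. Test each by forward raycasting.
  (3.5, 2.5, 300°): beam 1 = 0.5176 ≠ 1.7321 ✗
  (3.5, 6.5, 15°): beam 1 = 5.0000 ≠ 1.7321 ✗
  (3.5, 3.5, 120°): beam 1 = 4.6587 ≠ 1.7321 ✗
  …
  (5.5, 2.5, 195°): r_1=1.7321, r_2=5.1962, r_3=0.5774, r_4=2.8868 — all match ✓
No second candidate reproduces the full scan.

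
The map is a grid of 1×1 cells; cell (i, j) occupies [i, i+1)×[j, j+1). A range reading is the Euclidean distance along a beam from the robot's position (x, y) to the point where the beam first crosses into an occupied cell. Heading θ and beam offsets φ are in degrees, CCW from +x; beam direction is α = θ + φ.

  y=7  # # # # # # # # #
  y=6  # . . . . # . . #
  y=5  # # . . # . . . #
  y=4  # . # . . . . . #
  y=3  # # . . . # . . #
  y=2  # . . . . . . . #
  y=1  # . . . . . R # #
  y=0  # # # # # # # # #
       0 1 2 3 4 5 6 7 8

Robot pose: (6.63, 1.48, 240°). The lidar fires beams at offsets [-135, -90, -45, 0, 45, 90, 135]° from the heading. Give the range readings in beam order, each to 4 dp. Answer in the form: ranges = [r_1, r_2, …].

ranges = [2.4341, 5.0400, 1.8546, 0.5543, 0.4969, 0.4272, 0.3831]

beam 1: φ=-135°, α=105°
  cosα=-0.2588 sinα=0.9659 | (6,1) | tMaxX 2.4341 tMaxY 0.5383 | tΔX 3.8637 tΔY 1.0353
    t=0.5383 [y] (6,2)
    t=1.5736 [y] (6,3)
    t=2.4341 [x] (5,3) — stop
  → r_1 = 2.4341
beam 2: φ=-90°, α=150°
  cosα=-0.8660 sinα=0.5000 | (6,1) | tMaxX 0.7275 tMaxY 1.0400 | tΔX 1.1547 tΔY 2.0000
    t=0.7275 [x] (5,1)
    t=1.0400 [y] (5,2)
    t=1.8822 [x] (4,2)
    t=3.0369 [x] (3,2)
    t=3.0400 [y] (3,3)
    t=4.1916 [x] (2,3)
    t=5.0400 [y] (2,4) — stop
  → r_2 = 5.0400
beam 3: φ=-45°, α=195°
  cosα=-0.9659 sinα=-0.2588 | (6,1) | tMaxX 0.6522 tMaxY 1.8546 | tΔX 1.0353 tΔY 3.8637
    t=0.6522 [x] (5,1)
    t=1.6875 [x] (4,1)
    t=1.8546 [y] (4,0) — stop
  → r_3 = 1.8546
beam 4: φ=0°, α=240°
  cosα=-0.5000 sinα=-0.8660 | (6,1) | tMaxX 1.2600 tMaxY 0.5543 | tΔX 2.0000 tΔY 1.1547
    t=0.5543 [y] (6,0) — stop
  → r_4 = 0.5543
beam 5: φ=45°, α=285°
  cosα=0.2588 sinα=-0.9659 | (6,1) | tMaxX 1.4296 tMaxY 0.4969 | tΔX 3.8637 tΔY 1.0353
    t=0.4969 [y] (6,0) — stop
  → r_5 = 0.4969
beam 6: φ=90°, α=330°
  cosα=0.8660 sinα=-0.5000 | (6,1) | tMaxX 0.4272 tMaxY 0.9600 | tΔX 1.1547 tΔY 2.0000
    t=0.4272 [x] (7,1) — stop
  → r_6 = 0.4272
beam 7: φ=135°, α=15°
  cosα=0.9659 sinα=0.2588 | (6,1) | tMaxX 0.3831 tMaxY 2.0091 | tΔX 1.0353 tΔY 3.8637
    t=0.3831 [x] (7,1) — stop
  → r_7 = 0.3831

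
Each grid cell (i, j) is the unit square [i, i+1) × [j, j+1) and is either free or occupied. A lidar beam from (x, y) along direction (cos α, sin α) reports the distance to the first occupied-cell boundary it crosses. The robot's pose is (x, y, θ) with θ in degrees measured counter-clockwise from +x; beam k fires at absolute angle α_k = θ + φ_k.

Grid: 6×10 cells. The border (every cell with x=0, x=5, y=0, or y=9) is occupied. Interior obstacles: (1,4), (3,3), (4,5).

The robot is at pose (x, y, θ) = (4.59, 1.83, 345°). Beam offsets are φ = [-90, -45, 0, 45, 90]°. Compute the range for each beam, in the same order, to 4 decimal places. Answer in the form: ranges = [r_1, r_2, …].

beam 1: φ=-90°, α=255°
  direction (-0.2588, -0.9659); cell (4,1); t to first gridline: x 2.2796, y 0.8593 (then +3.8637 / +1.0353)
    (4,0) via y @ 0.8593  # hit
  → r_1 = 0.8593
beam 2: φ=-45°, α=300°
  direction (0.5000, -0.8660); cell (4,1); t to first gridline: x 0.8200, y 0.9584 (then +2.0000 / +1.1547)
    (5,1) via x @ 0.8200  # hit
  → r_2 = 0.8200
beam 3: φ=0°, α=345°
  direction (0.9659, -0.2588); cell (4,1); t to first gridline: x 0.4245, y 3.2069 (then +1.0353 / +3.8637)
    (5,1) via x @ 0.4245  # hit
  → r_3 = 0.4245
beam 4: φ=45°, α=30°
  direction (0.8660, 0.5000); cell (4,1); t to first gridline: x 0.4734, y 0.3400 (then +1.1547 / +2.0000)
    (4,2) via y @ 0.3400
    (5,2) via x @ 0.4734  # hit
  → r_4 = 0.4734
beam 5: φ=90°, α=75°
  direction (0.2588, 0.9659); cell (4,1); t to first gridline: x 1.5841, y 0.1760 (then +3.8637 / +1.0353)
    (4,2) via y @ 0.1760
    (4,3) via y @ 1.2113
    (5,3) via x @ 1.5841  # hit
  → r_5 = 1.5841

ranges = [0.8593, 0.8200, 0.4245, 0.4734, 1.5841]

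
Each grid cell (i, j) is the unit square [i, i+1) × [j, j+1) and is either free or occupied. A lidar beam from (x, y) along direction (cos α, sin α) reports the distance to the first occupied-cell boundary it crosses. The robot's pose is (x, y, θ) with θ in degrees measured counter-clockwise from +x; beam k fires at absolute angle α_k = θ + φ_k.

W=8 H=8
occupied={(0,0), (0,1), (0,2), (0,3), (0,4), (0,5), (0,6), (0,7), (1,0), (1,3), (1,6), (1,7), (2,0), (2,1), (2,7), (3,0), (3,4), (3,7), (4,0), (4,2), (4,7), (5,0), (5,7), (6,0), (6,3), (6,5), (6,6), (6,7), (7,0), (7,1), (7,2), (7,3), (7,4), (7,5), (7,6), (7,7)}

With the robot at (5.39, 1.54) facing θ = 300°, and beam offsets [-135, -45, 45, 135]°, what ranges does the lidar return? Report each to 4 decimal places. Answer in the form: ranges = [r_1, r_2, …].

ranges = [4.5449, 0.5590, 1.6668, 2.3569]

beam 1: φ=-135°, α=165°
  dir = (cos 165°, sin 165°) = (-0.9659, 0.2588); from cell (5,1)
  next x-line at t=0.4038, next y-line at t=1.7773; Δt_x=1.0353, Δt_y=3.8637
    x: enter (4,1) at t=0.4038
    x: enter (3,1) at t=1.4390
    y: enter (3,2) at t=1.7773
    x: enter (2,2) at t=2.4743
    x: enter (1,2) at t=3.5096
    x: enter (0,2) at t=4.5449 ← occupied
  → r_1 = 4.5449
beam 2: φ=-45°, α=255°
  dir = (cos 255°, sin 255°) = (-0.2588, -0.9659); from cell (5,1)
  next x-line at t=1.5068, next y-line at t=0.5590; Δt_x=3.8637, Δt_y=1.0353
    y: enter (5,0) at t=0.5590 ← occupied
  → r_2 = 0.5590
beam 3: φ=45°, α=345°
  dir = (cos 345°, sin 345°) = (0.9659, -0.2588); from cell (5,1)
  next x-line at t=0.6315, next y-line at t=2.0864; Δt_x=1.0353, Δt_y=3.8637
    x: enter (6,1) at t=0.6315
    x: enter (7,1) at t=1.6668 ← occupied
  → r_3 = 1.6668
beam 4: φ=135°, α=75°
  dir = (cos 75°, sin 75°) = (0.2588, 0.9659); from cell (5,1)
  next x-line at t=2.3569, next y-line at t=0.4762; Δt_x=3.8637, Δt_y=1.0353
    y: enter (5,2) at t=0.4762
    y: enter (5,3) at t=1.5115
    x: enter (6,3) at t=2.3569 ← occupied
  → r_4 = 2.3569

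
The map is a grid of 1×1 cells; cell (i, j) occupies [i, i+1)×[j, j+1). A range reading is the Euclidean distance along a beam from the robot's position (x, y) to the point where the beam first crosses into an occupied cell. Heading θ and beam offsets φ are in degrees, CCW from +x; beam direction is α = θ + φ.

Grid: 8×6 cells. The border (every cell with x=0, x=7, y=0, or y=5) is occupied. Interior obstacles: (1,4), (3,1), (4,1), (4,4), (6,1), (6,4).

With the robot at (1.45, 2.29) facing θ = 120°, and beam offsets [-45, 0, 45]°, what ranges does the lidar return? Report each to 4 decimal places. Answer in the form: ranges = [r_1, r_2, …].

ranges = [1.7703, 0.9000, 0.4659]

beam 1: φ=-45°, α=75°
  cosα=0.2588 sinα=0.9659 | (1,2) | tMaxX 2.1250 tMaxY 0.7350 | tΔX 3.8637 tΔY 1.0353
    t=0.7350 [y] (1,3)
    t=1.7703 [y] (1,4) — stop
  → r_1 = 1.7703
beam 2: φ=0°, α=120°
  cosα=-0.5000 sinα=0.8660 | (1,2) | tMaxX 0.9000 tMaxY 0.8198 | tΔX 2.0000 tΔY 1.1547
    t=0.8198 [y] (1,3)
    t=0.9000 [x] (0,3) — stop
  → r_2 = 0.9000
beam 3: φ=45°, α=165°
  cosα=-0.9659 sinα=0.2588 | (1,2) | tMaxX 0.4659 tMaxY 2.7432 | tΔX 1.0353 tΔY 3.8637
    t=0.4659 [x] (0,2) — stop
  → r_3 = 0.4659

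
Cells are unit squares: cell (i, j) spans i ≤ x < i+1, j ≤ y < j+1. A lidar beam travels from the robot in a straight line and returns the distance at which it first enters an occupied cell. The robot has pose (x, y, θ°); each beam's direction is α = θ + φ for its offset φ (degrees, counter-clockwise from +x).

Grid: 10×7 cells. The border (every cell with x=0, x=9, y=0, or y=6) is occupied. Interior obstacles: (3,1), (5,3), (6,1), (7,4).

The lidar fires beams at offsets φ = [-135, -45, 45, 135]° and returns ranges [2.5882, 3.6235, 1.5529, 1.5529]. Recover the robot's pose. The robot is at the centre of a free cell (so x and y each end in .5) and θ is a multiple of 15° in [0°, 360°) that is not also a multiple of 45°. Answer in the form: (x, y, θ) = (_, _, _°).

(x, y, θ) = (2.5, 2.5, 150°)

The pose lattice has 36·16 = 576 candidates. Test each by forward raycasting.
  (6.5, 3.5, 165°): beam 1 = 1.0000 ≠ 2.5882 ✗
  (6.5, 2.5, 345°): beam 1 = 2.8868 ≠ 2.5882 ✗
  (4.5, 4.5, 195°): beam 1 = 1.7321 ≠ 2.5882 ✗
  (8.5, 5.5, 345°): beam 1 = 1.0000 ≠ 2.5882 ✗
  …
  (2.5, 2.5, 150°): r_1=2.5882, r_2=3.6235, r_3=1.5529, r_4=1.5529 — all match ✓
Unique over the lattice → pose = (2.5, 2.5, 150°).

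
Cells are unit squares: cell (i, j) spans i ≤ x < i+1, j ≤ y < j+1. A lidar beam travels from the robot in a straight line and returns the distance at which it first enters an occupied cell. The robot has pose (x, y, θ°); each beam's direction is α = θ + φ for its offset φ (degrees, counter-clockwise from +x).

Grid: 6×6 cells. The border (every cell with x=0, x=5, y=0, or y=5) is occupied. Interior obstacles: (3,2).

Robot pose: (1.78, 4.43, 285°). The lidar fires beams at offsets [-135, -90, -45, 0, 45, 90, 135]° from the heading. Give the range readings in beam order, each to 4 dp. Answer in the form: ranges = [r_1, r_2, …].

ranges = [0.9007, 0.8075, 1.5600, 3.5510, 3.7181, 2.2023, 0.6582]

beam 1: φ=-135°, α=150°
  direction (-0.8660, 0.5000); cell (1,4); t to first gridline: x 0.9007, y 1.1400 (then +1.1547 / +2.0000)
    (0,4) via x @ 0.9007  # hit
  → r_1 = 0.9007
beam 2: φ=-90°, α=195°
  direction (-0.9659, -0.2588); cell (1,4); t to first gridline: x 0.8075, y 1.6614 (then +1.0353 / +3.8637)
    (0,4) via x @ 0.8075  # hit
  → r_2 = 0.8075
beam 3: φ=-45°, α=240°
  direction (-0.5000, -0.8660); cell (1,4); t to first gridline: x 1.5600, y 0.4965 (then +2.0000 / +1.1547)
    (1,3) via y @ 0.4965
    (0,3) via x @ 1.5600  # hit
  → r_3 = 1.5600
beam 4: φ=0°, α=285°
  direction (0.2588, -0.9659); cell (1,4); t to first gridline: x 0.8500, y 0.4452 (then +3.8637 / +1.0353)
    (1,3) via y @ 0.4452
    (2,3) via x @ 0.8500
    (2,2) via y @ 1.4804
    (2,1) via y @ 2.5157
    (2,0) via y @ 3.5510  # hit
  → r_4 = 3.5510
beam 5: φ=45°, α=330°
  direction (0.8660, -0.5000); cell (1,4); t to first gridline: x 0.2540, y 0.8600 (then +1.1547 / +2.0000)
    (2,4) via x @ 0.2540
    (2,3) via y @ 0.8600
    (3,3) via x @ 1.4087
    (4,3) via x @ 2.5634
    (4,2) via y @ 2.8600
    (5,2) via x @ 3.7181  # hit
  → r_5 = 3.7181
beam 6: φ=90°, α=15°
  direction (0.9659, 0.2588); cell (1,4); t to first gridline: x 0.2278, y 2.2023 (then +1.0353 / +3.8637)
    (2,4) via x @ 0.2278
    (3,4) via x @ 1.2630
    (3,5) via y @ 2.2023  # hit
  → r_6 = 2.2023
beam 7: φ=135°, α=60°
  direction (0.5000, 0.8660); cell (1,4); t to first gridline: x 0.4400, y 0.6582 (then +2.0000 / +1.1547)
    (2,4) via x @ 0.4400
    (2,5) via y @ 0.6582  # hit
  → r_7 = 0.6582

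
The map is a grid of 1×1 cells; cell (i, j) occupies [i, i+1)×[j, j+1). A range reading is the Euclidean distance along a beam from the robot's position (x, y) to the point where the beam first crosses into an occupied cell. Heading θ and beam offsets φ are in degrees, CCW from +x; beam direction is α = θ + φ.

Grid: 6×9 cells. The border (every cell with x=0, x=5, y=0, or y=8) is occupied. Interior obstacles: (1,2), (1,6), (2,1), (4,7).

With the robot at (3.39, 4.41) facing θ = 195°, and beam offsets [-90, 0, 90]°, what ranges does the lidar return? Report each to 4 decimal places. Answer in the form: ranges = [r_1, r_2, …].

beam 1: φ=-90°, α=105°
  direction (-0.2588, 0.9659); cell (3,4); t to first gridline: x 1.5068, y 0.6108 (then +3.8637 / +1.0353)
    (3,5) via y @ 0.6108
    (2,5) via x @ 1.5068
    (2,6) via y @ 1.6461
    (2,7) via y @ 2.6814
    (2,8) via y @ 3.7166  # hit
  → r_1 = 3.7166
beam 2: φ=0°, α=195°
  direction (-0.9659, -0.2588); cell (3,4); t to first gridline: x 0.4038, y 1.5841 (then +1.0353 / +3.8637)
    (2,4) via x @ 0.4038
    (1,4) via x @ 1.4390
    (1,3) via y @ 1.5841
    (0,3) via x @ 2.4743  # hit
  → r_2 = 2.4743
beam 3: φ=90°, α=285°
  direction (0.2588, -0.9659); cell (3,4); t to first gridline: x 2.3569, y 0.4245 (then +3.8637 / +1.0353)
    (3,3) via y @ 0.4245
    (3,2) via y @ 1.4597
    (4,2) via x @ 2.3569
    (4,1) via y @ 2.4950
    (4,0) via y @ 3.5303  # hit
  → r_3 = 3.5303

ranges = [3.7166, 2.4743, 3.5303]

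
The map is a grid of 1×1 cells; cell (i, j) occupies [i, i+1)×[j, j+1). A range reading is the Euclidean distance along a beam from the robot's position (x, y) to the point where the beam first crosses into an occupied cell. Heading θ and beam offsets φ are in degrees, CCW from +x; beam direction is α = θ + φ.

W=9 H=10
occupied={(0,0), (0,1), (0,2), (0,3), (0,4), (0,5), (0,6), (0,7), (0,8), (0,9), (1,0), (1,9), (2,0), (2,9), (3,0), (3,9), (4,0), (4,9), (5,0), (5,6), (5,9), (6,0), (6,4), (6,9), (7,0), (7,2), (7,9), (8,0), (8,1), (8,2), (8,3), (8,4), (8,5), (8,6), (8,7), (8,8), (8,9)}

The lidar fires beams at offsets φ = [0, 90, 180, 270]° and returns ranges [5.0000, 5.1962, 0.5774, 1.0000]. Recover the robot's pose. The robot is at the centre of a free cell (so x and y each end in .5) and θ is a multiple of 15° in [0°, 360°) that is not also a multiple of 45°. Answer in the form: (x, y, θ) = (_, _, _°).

The pose lattice has 53·16 = 848 candidates. Test each by forward raycasting.
  (2.5, 3.5, 120°): beam 1 = 3.0000 ≠ 5.0000 ✗
  (3.5, 2.5, 330°): beam 1 = 3.0000 ≠ 5.0000 ✗
  (6.5, 7.5, 75°): beam 1 = 1.5529 ≠ 5.0000 ✗
  (2.5, 7.5, 195°): beam 1 = 1.5529 ≠ 5.0000 ✗
  (2.5, 5.5, 75°): beam 1 = 3.6235 ≠ 5.0000 ✗
  …
  (3.5, 8.5, 240°): r_1=5.0000, r_2=5.1962, r_3=0.5774, r_4=1.0000 — all match ✓
Only this pose fits every beam.

(x, y, θ) = (3.5, 8.5, 240°)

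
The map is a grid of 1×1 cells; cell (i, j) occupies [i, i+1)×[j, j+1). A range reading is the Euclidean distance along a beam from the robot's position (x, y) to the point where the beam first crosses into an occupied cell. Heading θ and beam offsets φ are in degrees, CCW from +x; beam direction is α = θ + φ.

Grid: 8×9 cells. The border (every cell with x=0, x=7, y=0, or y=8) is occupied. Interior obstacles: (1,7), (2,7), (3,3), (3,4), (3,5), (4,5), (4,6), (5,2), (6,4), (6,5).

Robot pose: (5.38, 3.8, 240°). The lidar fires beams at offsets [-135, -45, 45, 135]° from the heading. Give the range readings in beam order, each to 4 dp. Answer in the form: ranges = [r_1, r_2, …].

ranges = [1.4682, 1.4287, 0.8282, 0.7727]

beam 1: φ=-135°, α=105°
  cosα=-0.2588 sinα=0.9659 | (5,3) | tMaxX 1.4682 tMaxY 0.2071 | tΔX 3.8637 tΔY 1.0353
    t=0.2071 [y] (5,4)
    t=1.2423 [y] (5,5)
    t=1.4682 [x] (4,5) — stop
  → r_1 = 1.4682
beam 2: φ=-45°, α=195°
  cosα=-0.9659 sinα=-0.2588 | (5,3) | tMaxX 0.3934 tMaxY 3.0910 | tΔX 1.0353 tΔY 3.8637
    t=0.3934 [x] (4,3)
    t=1.4287 [x] (3,3) — stop
  → r_2 = 1.4287
beam 3: φ=45°, α=285°
  cosα=0.2588 sinα=-0.9659 | (5,3) | tMaxX 2.3955 tMaxY 0.8282 | tΔX 3.8637 tΔY 1.0353
    t=0.8282 [y] (5,2) — stop
  → r_3 = 0.8282
beam 4: φ=135°, α=15°
  cosα=0.9659 sinα=0.2588 | (5,3) | tMaxX 0.6419 tMaxY 0.7727 | tΔX 1.0353 tΔY 3.8637
    t=0.6419 [x] (6,3)
    t=0.7727 [y] (6,4) — stop
  → r_4 = 0.7727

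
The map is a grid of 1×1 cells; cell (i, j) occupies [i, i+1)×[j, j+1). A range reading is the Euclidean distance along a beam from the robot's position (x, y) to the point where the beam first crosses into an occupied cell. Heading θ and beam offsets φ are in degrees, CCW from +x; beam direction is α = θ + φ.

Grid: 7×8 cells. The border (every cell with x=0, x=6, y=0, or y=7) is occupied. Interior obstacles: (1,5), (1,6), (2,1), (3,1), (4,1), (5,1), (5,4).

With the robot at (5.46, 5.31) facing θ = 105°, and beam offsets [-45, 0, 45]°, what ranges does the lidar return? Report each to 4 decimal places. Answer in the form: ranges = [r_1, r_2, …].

beam 1: φ=-45°, α=60°
  direction (0.5000, 0.8660); cell (5,5); t to first gridline: x 1.0800, y 0.7967 (then +2.0000 / +1.1547)
    (5,6) via y @ 0.7967
    (6,6) via x @ 1.0800  # hit
  → r_1 = 1.0800
beam 2: φ=0°, α=105°
  direction (-0.2588, 0.9659); cell (5,5); t to first gridline: x 1.7773, y 0.7143 (then +3.8637 / +1.0353)
    (5,6) via y @ 0.7143
    (5,7) via y @ 1.7496  # hit
  → r_2 = 1.7496
beam 3: φ=45°, α=150°
  direction (-0.8660, 0.5000); cell (5,5); t to first gridline: x 0.5312, y 1.3800 (then +1.1547 / +2.0000)
    (4,5) via x @ 0.5312
    (4,6) via y @ 1.3800
    (3,6) via x @ 1.6859
    (2,6) via x @ 2.8406
    (2,7) via y @ 3.3800  # hit
  → r_3 = 3.3800

ranges = [1.0800, 1.7496, 3.3800]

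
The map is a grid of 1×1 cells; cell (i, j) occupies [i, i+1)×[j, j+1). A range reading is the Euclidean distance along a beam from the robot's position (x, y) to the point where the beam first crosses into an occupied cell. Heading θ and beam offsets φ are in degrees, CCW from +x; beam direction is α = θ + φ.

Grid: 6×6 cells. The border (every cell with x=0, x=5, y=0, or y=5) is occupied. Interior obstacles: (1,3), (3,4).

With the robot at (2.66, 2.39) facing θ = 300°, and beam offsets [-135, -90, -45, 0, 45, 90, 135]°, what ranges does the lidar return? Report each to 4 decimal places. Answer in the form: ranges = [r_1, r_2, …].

beam 1: φ=-135°, α=165°
  cosα=-0.9659 sinα=0.2588 | (2,2) | tMaxX 0.6833 tMaxY 2.3569 | tΔX 1.0353 tΔY 3.8637
    t=0.6833 [x] (1,2)
    t=1.7186 [x] (0,2) — stop
  → r_1 = 1.7186
beam 2: φ=-90°, α=210°
  cosα=-0.8660 sinα=-0.5000 | (2,2) | tMaxX 0.7621 tMaxY 0.7800 | tΔX 1.1547 tΔY 2.0000
    t=0.7621 [x] (1,2)
    t=0.7800 [y] (1,1)
    t=1.9168 [x] (0,1) — stop
  → r_2 = 1.9168
beam 3: φ=-45°, α=255°
  cosα=-0.2588 sinα=-0.9659 | (2,2) | tMaxX 2.5500 tMaxY 0.4038 | tΔX 3.8637 tΔY 1.0353
    t=0.4038 [y] (2,1)
    t=1.4390 [y] (2,0) — stop
  → r_3 = 1.4390
beam 4: φ=0°, α=300°
  cosα=0.5000 sinα=-0.8660 | (2,2) | tMaxX 0.6800 tMaxY 0.4503 | tΔX 2.0000 tΔY 1.1547
    t=0.4503 [y] (2,1)
    t=0.6800 [x] (3,1)
    t=1.6050 [y] (3,0) — stop
  → r_4 = 1.6050
beam 5: φ=45°, α=345°
  cosα=0.9659 sinα=-0.2588 | (2,2) | tMaxX 0.3520 tMaxY 1.5068 | tΔX 1.0353 tΔY 3.8637
    t=0.3520 [x] (3,2)
    t=1.3873 [x] (4,2)
    t=1.5068 [y] (4,1)
    t=2.4225 [x] (5,1) — stop
  → r_5 = 2.4225
beam 6: φ=90°, α=30°
  cosα=0.8660 sinα=0.5000 | (2,2) | tMaxX 0.3926 tMaxY 1.2200 | tΔX 1.1547 tΔY 2.0000
    t=0.3926 [x] (3,2)
    t=1.2200 [y] (3,3)
    t=1.5473 [x] (4,3)
    t=2.7020 [x] (5,3) — stop
  → r_6 = 2.7020
beam 7: φ=135°, α=75°
  cosα=0.2588 sinα=0.9659 | (2,2) | tMaxX 1.3137 tMaxY 0.6315 | tΔX 3.8637 tΔY 1.0353
    t=0.6315 [y] (2,3)
    t=1.3137 [x] (3,3)
    t=1.6668 [y] (3,4) — stop
  → r_7 = 1.6668

ranges = [1.7186, 1.9168, 1.4390, 1.6050, 2.4225, 2.7020, 1.6668]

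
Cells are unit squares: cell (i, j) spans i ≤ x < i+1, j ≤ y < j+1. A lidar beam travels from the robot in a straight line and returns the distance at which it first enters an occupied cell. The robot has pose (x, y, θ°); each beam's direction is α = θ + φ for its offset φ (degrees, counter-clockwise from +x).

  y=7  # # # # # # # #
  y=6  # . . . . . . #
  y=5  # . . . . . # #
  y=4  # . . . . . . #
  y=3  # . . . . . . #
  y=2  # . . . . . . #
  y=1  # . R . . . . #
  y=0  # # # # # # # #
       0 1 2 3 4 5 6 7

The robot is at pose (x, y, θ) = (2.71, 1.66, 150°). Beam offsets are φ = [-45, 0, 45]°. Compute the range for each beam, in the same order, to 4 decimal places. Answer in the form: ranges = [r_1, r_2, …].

ranges = [5.5284, 1.9745, 1.7703]

beam 1: φ=-45°, α=105°
  cosα=-0.2588 sinα=0.9659 | (2,1) | tMaxX 2.7432 tMaxY 0.3520 | tΔX 3.8637 tΔY 1.0353
    t=0.3520 [y] (2,2)
    t=1.3873 [y] (2,3)
    t=2.4225 [y] (2,4)
    t=2.7432 [x] (1,4)
    t=3.4578 [y] (1,5)
    t=4.4931 [y] (1,6)
    t=5.5284 [y] (1,7) — stop
  → r_1 = 5.5284
beam 2: φ=0°, α=150°
  cosα=-0.8660 sinα=0.5000 | (2,1) | tMaxX 0.8198 tMaxY 0.6800 | tΔX 1.1547 tΔY 2.0000
    t=0.6800 [y] (2,2)
    t=0.8198 [x] (1,2)
    t=1.9745 [x] (0,2) — stop
  → r_2 = 1.9745
beam 3: φ=45°, α=195°
  cosα=-0.9659 sinα=-0.2588 | (2,1) | tMaxX 0.7350 tMaxY 2.5500 | tΔX 1.0353 tΔY 3.8637
    t=0.7350 [x] (1,1)
    t=1.7703 [x] (0,1) — stop
  → r_3 = 1.7703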